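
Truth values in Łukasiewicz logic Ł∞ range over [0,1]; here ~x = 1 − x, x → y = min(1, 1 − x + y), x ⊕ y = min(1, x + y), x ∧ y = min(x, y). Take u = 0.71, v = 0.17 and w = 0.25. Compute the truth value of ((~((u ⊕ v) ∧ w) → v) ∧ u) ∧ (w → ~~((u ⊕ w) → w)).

0.42

u ⊕ v = min(1, 0.71 + 0.17) = min(1, 0.88) = 0.88
(u ⊕ v) ∧ w = min(0.88, 0.25) = 0.25
~((u ⊕ v) ∧ w) = 1 − 0.25 = 0.75
~((u ⊕ v) ∧ w) → v = min(1, 1 − 0.75 + 0.17) = min(1, 0.42) = 0.42
(~((u ⊕ v) ∧ w) → v) ∧ u = min(0.42, 0.71) = 0.42
u ⊕ w = min(1, 0.71 + 0.25) = min(1, 0.96) = 0.96
(u ⊕ w) → w = min(1, 1 − 0.96 + 0.25) = min(1, 0.29) = 0.29
~((u ⊕ w) → w) = 1 − 0.29 = 0.71
~~((u ⊕ w) → w) = 1 − 0.71 = 0.29
w → ~~((u ⊕ w) → w) = min(1, 1 − 0.25 + 0.29) = min(1, 1.04) = 1.00
((~((u ⊕ v) ∧ w) → v) ∧ u) ∧ (w → ~~((u ⊕ w) → w)) = min(0.42, 1.00) = 0.42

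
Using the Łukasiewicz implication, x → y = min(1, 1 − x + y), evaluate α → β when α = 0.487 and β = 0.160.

0.673

α → β = min(1, 1 − 0.487 + 0.160) = min(1, 0.673) = 0.673
For comparison, the Gödel implication (1 if x ≤ y else y) would give 0.160.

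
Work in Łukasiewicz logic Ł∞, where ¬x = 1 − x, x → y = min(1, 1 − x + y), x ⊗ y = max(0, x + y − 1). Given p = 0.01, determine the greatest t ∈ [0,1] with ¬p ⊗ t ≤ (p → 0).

¬p = 1 − 0.01 = 0.99
So the left factor is ¬p = 0.99.
p → 0 = min(1, 1 − 0.01 + 0.00) = min(1, 0.99) = 0.99
So the right-hand bound is p → 0 = 0.99.
The residuum of the Łukasiewicz t-norm gives the supremum: min(1, 1 − 0.99 + 0.99).
1 − 0.99 + 0.99 = 1.00, so t = min(1, 1.00) = 1.00.
Check: 0.99 ⊗ 1.00 = max(0, 0.99) = 0.99 ≤ 0.99.

1.00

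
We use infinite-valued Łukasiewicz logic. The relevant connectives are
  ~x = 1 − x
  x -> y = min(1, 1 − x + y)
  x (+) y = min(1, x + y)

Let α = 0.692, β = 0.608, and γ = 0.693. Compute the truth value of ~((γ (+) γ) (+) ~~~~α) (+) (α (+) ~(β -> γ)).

0.692

γ (+) γ = min(1, 0.693 + 0.693) = min(1, 1.386) = 1.000
~α = 1 − 0.692 = 0.308
~~α = 1 − 0.308 = 0.692
~~~α = 1 − 0.692 = 0.308
~~~~α = 1 − 0.308 = 0.692
(γ (+) γ) (+) ~~~~α = min(1, 1.000 + 0.692) = min(1, 1.692) = 1.000
~((γ (+) γ) (+) ~~~~α) = 1 − 1.000 = 0.000
β -> γ = min(1, 1 − 0.608 + 0.693) = min(1, 1.085) = 1.000
~(β -> γ) = 1 − 1.000 = 0.000
α (+) ~(β -> γ) = min(1, 0.692 + 0.000) = min(1, 0.692) = 0.692
~((γ (+) γ) (+) ~~~~α) (+) (α (+) ~(β -> γ)) = min(1, 0.000 + 0.692) = min(1, 0.692) = 0.692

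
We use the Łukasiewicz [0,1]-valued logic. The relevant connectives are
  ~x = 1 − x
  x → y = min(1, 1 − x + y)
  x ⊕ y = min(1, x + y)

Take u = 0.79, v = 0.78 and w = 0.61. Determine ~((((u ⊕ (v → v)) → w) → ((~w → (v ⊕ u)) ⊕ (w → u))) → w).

0.39

v → v = min(1, 1 − 0.78 + 0.78) = min(1, 1.00) = 1.00
u ⊕ (v → v) = min(1, 0.79 + 1.00) = min(1, 1.79) = 1.00
(u ⊕ (v → v)) → w = min(1, 1 − 1.00 + 0.61) = min(1, 0.61) = 0.61
~w = 1 − 0.61 = 0.39
v ⊕ u = min(1, 0.78 + 0.79) = min(1, 1.57) = 1.00
~w → (v ⊕ u) = min(1, 1 − 0.39 + 1.00) = min(1, 1.61) = 1.00
w → u = min(1, 1 − 0.61 + 0.79) = min(1, 1.18) = 1.00
(~w → (v ⊕ u)) ⊕ (w → u) = min(1, 1.00 + 1.00) = min(1, 2.00) = 1.00
((u ⊕ (v → v)) → w) → ((~w → (v ⊕ u)) ⊕ (w → u)) = min(1, 1 − 0.61 + 1.00) = min(1, 1.39) = 1.00
(((u ⊕ (v → v)) → w) → ((~w → (v ⊕ u)) ⊕ (w → u))) → w = min(1, 1 − 1.00 + 0.61) = min(1, 0.61) = 0.61
~((((u ⊕ (v → v)) → w) → ((~w → (v ⊕ u)) ⊕ (w → u))) → w) = 1 − 0.61 = 0.39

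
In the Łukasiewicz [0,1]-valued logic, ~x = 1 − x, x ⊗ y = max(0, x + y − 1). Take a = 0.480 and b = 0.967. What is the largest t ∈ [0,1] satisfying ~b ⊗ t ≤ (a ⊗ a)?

0.967

~b = 1 − 0.967 = 0.033
So the left factor is ~b = 0.033.
a ⊗ a = max(0, 0.480 + 0.480 − 1) = max(0, -0.040) = 0.000
So the right-hand bound is a ⊗ a = 0.000.
The residuum of the Łukasiewicz t-norm gives the supremum: min(1, 1 − 0.033 + 0.000).
1 − 0.033 + 0.000 = 0.967, so t = min(1, 0.967) = 0.967.
Check: 0.033 ⊗ 0.967 = max(0, 0.000) = 0.000 ≤ 0.000.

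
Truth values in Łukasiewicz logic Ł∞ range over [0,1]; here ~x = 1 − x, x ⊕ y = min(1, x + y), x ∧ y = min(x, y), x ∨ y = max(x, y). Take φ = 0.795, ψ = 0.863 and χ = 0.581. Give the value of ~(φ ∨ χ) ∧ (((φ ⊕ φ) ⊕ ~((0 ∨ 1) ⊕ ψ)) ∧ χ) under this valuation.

φ ∨ χ = max(0.795, 0.581) = 0.795
~(φ ∨ χ) = 1 − 0.795 = 0.205
φ ⊕ φ = min(1, 0.795 + 0.795) = min(1, 1.590) = 1.000
0 ∨ 1 = max(0.000, 1.000) = 1.000
(0 ∨ 1) ⊕ ψ = min(1, 1.000 + 0.863) = min(1, 1.863) = 1.000
~((0 ∨ 1) ⊕ ψ) = 1 − 1.000 = 0.000
(φ ⊕ φ) ⊕ ~((0 ∨ 1) ⊕ ψ) = min(1, 1.000 + 0.000) = min(1, 1.000) = 1.000
((φ ⊕ φ) ⊕ ~((0 ∨ 1) ⊕ ψ)) ∧ χ = min(1.000, 0.581) = 0.581
~(φ ∨ χ) ∧ (((φ ⊕ φ) ⊕ ~((0 ∨ 1) ⊕ ψ)) ∧ χ) = min(0.205, 0.581) = 0.205

0.205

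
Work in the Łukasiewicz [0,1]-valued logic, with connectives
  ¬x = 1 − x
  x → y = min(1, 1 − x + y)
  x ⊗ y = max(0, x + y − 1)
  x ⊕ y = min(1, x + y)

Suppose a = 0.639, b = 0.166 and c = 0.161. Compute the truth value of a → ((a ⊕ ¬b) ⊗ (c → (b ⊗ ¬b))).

1.000

¬b = 1 − 0.166 = 0.834
a ⊕ ¬b = min(1, 0.639 + 0.834) = min(1, 1.473) = 1.000
b ⊗ ¬b = max(0, 0.166 + 0.834 − 1) = max(0, 0.000) = 0.000
c → (b ⊗ ¬b) = min(1, 1 − 0.161 + 0.000) = min(1, 0.839) = 0.839
(a ⊕ ¬b) ⊗ (c → (b ⊗ ¬b)) = max(0, 1.000 + 0.839 − 1) = max(0, 0.839) = 0.839
a → ((a ⊕ ¬b) ⊗ (c → (b ⊗ ¬b))) = min(1, 1 − 0.639 + 0.839) = min(1, 1.200) = 1.000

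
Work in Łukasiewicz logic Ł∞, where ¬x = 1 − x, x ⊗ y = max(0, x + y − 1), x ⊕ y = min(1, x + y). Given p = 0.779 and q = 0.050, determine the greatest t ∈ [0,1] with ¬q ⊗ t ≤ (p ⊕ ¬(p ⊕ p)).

0.829

¬q = 1 − 0.050 = 0.950
So the left factor is ¬q = 0.950.
p ⊕ p = min(1, 0.779 + 0.779) = min(1, 1.558) = 1.000
¬(p ⊕ p) = 1 − 1.000 = 0.000
p ⊕ ¬(p ⊕ p) = min(1, 0.779 + 0.000) = min(1, 0.779) = 0.779
So the right-hand bound is p ⊕ ¬(p ⊕ p) = 0.779.
The residuum of the Łukasiewicz t-norm gives the supremum: min(1, 1 − 0.950 + 0.779).
1 − 0.950 + 0.779 = 0.829, so t = min(1, 0.829) = 0.829.
Check: 0.950 ⊗ 0.829 = max(0, 0.779) = 0.779 ≤ 0.779.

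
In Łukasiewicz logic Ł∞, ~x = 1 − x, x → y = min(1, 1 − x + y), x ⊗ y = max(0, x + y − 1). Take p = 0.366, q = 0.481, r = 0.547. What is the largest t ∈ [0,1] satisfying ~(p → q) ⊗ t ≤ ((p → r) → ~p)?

p → q = min(1, 1 − 0.366 + 0.481) = min(1, 1.115) = 1.000
~(p → q) = 1 − 1.000 = 0.000
So the left factor is ~(p → q) = 0.000.
p → r = min(1, 1 − 0.366 + 0.547) = min(1, 1.181) = 1.000
~p = 1 − 0.366 = 0.634
(p → r) → ~p = min(1, 1 − 1.000 + 0.634) = min(1, 0.634) = 0.634
So the right-hand bound is (p → r) → ~p = 0.634.
The residuum of the Łukasiewicz t-norm gives the supremum: min(1, 1 − 0.000 + 0.634).
1 − 0.000 + 0.634 = 1.634, so t = min(1, 1.634) = 1.000.
Check: 0.000 ⊗ 1.000 = max(0, 0.000) = 0.000 ≤ 0.634.

1.000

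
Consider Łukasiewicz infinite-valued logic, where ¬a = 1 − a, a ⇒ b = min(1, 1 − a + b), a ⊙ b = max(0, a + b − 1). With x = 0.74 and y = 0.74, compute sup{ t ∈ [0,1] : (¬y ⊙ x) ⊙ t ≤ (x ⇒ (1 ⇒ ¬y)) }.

1.00

¬y = 1 − 0.74 = 0.26
¬y ⊙ x = max(0, 0.26 + 0.74 − 1) = max(0, 0.00) = 0.00
So the left factor is ¬y ⊙ x = 0.00.
1 ⇒ ¬y = min(1, 1 − 1.00 + 0.26) = min(1, 0.26) = 0.26
x ⇒ (1 ⇒ ¬y) = min(1, 1 − 0.74 + 0.26) = min(1, 0.52) = 0.52
So the right-hand bound is x ⇒ (1 ⇒ ¬y) = 0.52.
The residuum of the Łukasiewicz t-norm gives the supremum: min(1, 1 − 0.00 + 0.52).
1 − 0.00 + 0.52 = 1.52, so t = min(1, 1.52) = 1.00.
Check: 0.00 ⊙ 1.00 = max(0, 0.00) = 0.00 ≤ 0.52.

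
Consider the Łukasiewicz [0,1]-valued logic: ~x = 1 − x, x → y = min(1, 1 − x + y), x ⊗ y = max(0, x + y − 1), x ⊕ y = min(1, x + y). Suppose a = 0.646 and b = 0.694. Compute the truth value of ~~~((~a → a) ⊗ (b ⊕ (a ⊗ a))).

0.014

~a = 1 − 0.646 = 0.354
~a → a = min(1, 1 − 0.354 + 0.646) = min(1, 1.292) = 1.000
a ⊗ a = max(0, 0.646 + 0.646 − 1) = max(0, 0.292) = 0.292
b ⊕ (a ⊗ a) = min(1, 0.694 + 0.292) = min(1, 0.986) = 0.986
(~a → a) ⊗ (b ⊕ (a ⊗ a)) = max(0, 1.000 + 0.986 − 1) = max(0, 0.986) = 0.986
~((~a → a) ⊗ (b ⊕ (a ⊗ a))) = 1 − 0.986 = 0.014
~~((~a → a) ⊗ (b ⊕ (a ⊗ a))) = 1 − 0.014 = 0.986
~~~((~a → a) ⊗ (b ⊕ (a ⊗ a))) = 1 − 0.986 = 0.014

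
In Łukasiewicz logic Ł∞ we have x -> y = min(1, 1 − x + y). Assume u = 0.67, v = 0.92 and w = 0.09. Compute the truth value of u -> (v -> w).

v -> w = min(1, 1 − 0.92 + 0.09) = min(1, 0.17) = 0.17
u -> (v -> w) = min(1, 1 − 0.67 + 0.17) = min(1, 0.50) = 0.50

0.50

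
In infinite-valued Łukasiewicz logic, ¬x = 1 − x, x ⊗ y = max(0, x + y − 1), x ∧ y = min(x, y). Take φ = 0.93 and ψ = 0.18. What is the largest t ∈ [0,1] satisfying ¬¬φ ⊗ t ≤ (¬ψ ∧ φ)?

0.89

¬φ = 1 − 0.93 = 0.07
¬¬φ = 1 − 0.07 = 0.93
So the left factor is ¬¬φ = 0.93.
¬ψ = 1 − 0.18 = 0.82
¬ψ ∧ φ = min(0.82, 0.93) = 0.82
So the right-hand bound is ¬ψ ∧ φ = 0.82.
The residuum of the Łukasiewicz t-norm gives the supremum: min(1, 1 − 0.93 + 0.82).
1 − 0.93 + 0.82 = 0.89, so t = min(1, 0.89) = 0.89.
Check: 0.93 ⊗ 0.89 = max(0, 0.82) = 0.82 ≤ 0.82.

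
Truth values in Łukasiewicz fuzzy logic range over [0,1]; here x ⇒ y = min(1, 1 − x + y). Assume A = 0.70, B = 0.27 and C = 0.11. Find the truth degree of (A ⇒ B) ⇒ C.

A ⇒ B = min(1, 1 − 0.70 + 0.27) = min(1, 0.57) = 0.57
(A ⇒ B) ⇒ C = min(1, 1 − 0.57 + 0.11) = min(1, 0.54) = 0.54

0.54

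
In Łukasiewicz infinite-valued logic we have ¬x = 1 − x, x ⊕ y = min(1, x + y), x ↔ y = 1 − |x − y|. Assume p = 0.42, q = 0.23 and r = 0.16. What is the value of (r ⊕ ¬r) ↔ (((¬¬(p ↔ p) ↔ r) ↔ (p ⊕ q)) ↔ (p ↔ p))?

0.51

¬r = 1 − 0.16 = 0.84
r ⊕ ¬r = min(1, 0.16 + 0.84) = min(1, 1.00) = 1.00
p ↔ p = 1 − |0.42 − 0.42| = 1 − 0.00 = 1.00
¬(p ↔ p) = 1 − 1.00 = 0.00
¬¬(p ↔ p) = 1 − 0.00 = 1.00
¬¬(p ↔ p) ↔ r = 1 − |1.00 − 0.16| = 1 − 0.84 = 0.16
p ⊕ q = min(1, 0.42 + 0.23) = min(1, 0.65) = 0.65
(¬¬(p ↔ p) ↔ r) ↔ (p ⊕ q) = 1 − |0.16 − 0.65| = 1 − 0.49 = 0.51
((¬¬(p ↔ p) ↔ r) ↔ (p ⊕ q)) ↔ (p ↔ p) = 1 − |0.51 − 1.00| = 1 − 0.49 = 0.51
(r ⊕ ¬r) ↔ (((¬¬(p ↔ p) ↔ r) ↔ (p ⊕ q)) ↔ (p ↔ p)) = 1 − |1.00 − 0.51| = 1 − 0.49 = 0.51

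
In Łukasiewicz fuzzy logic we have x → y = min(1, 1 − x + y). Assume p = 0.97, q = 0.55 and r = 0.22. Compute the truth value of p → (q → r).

q → r = min(1, 1 − 0.55 + 0.22) = min(1, 0.67) = 0.67
p → (q → r) = min(1, 1 − 0.97 + 0.67) = min(1, 0.70) = 0.70

0.70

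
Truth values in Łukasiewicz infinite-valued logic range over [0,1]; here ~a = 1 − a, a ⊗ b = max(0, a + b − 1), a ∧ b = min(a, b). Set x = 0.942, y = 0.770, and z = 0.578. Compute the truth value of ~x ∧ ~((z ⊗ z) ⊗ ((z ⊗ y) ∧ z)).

~x = 1 − 0.942 = 0.058
z ⊗ z = max(0, 0.578 + 0.578 − 1) = max(0, 0.156) = 0.156
z ⊗ y = max(0, 0.578 + 0.770 − 1) = max(0, 0.348) = 0.348
(z ⊗ y) ∧ z = min(0.348, 0.578) = 0.348
(z ⊗ z) ⊗ ((z ⊗ y) ∧ z) = max(0, 0.156 + 0.348 − 1) = max(0, -0.496) = 0.000
~((z ⊗ z) ⊗ ((z ⊗ y) ∧ z)) = 1 − 0.000 = 1.000
~x ∧ ~((z ⊗ z) ⊗ ((z ⊗ y) ∧ z)) = min(0.058, 1.000) = 0.058

0.058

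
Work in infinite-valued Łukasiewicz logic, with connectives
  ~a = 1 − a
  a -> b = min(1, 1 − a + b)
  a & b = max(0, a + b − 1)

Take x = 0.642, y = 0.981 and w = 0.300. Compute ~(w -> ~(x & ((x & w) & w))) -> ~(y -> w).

x & w = max(0, 0.642 + 0.300 − 1) = max(0, -0.058) = 0.000
(x & w) & w = max(0, 0.000 + 0.300 − 1) = max(0, -0.700) = 0.000
x & ((x & w) & w) = max(0, 0.642 + 0.000 − 1) = max(0, -0.358) = 0.000
~(x & ((x & w) & w)) = 1 − 0.000 = 1.000
w -> ~(x & ((x & w) & w)) = min(1, 1 − 0.300 + 1.000) = min(1, 1.700) = 1.000
~(w -> ~(x & ((x & w) & w))) = 1 − 1.000 = 0.000
y -> w = min(1, 1 − 0.981 + 0.300) = min(1, 0.319) = 0.319
~(y -> w) = 1 − 0.319 = 0.681
~(w -> ~(x & ((x & w) & w))) -> ~(y -> w) = min(1, 1 − 0.000 + 0.681) = min(1, 1.681) = 1.000

1.000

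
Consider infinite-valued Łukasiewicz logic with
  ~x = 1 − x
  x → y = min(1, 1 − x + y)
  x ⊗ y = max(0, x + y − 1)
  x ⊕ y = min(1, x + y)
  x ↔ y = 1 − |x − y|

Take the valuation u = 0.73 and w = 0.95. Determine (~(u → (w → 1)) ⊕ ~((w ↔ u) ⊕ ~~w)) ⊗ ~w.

0.00

w → 1 = min(1, 1 − 0.95 + 1.00) = min(1, 1.05) = 1.00
u → (w → 1) = min(1, 1 − 0.73 + 1.00) = min(1, 1.27) = 1.00
~(u → (w → 1)) = 1 − 1.00 = 0.00
w ↔ u = 1 − |0.95 − 0.73| = 1 − 0.22 = 0.78
~w = 1 − 0.95 = 0.05
~~w = 1 − 0.05 = 0.95
(w ↔ u) ⊕ ~~w = min(1, 0.78 + 0.95) = min(1, 1.73) = 1.00
~((w ↔ u) ⊕ ~~w) = 1 − 1.00 = 0.00
~(u → (w → 1)) ⊕ ~((w ↔ u) ⊕ ~~w) = min(1, 0.00 + 0.00) = min(1, 0.00) = 0.00
(~(u → (w → 1)) ⊕ ~((w ↔ u) ⊕ ~~w)) ⊗ ~w = max(0, 0.00 + 0.05 − 1) = max(0, -0.95) = 0.00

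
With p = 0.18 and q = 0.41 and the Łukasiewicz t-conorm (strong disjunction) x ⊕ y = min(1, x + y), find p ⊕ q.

0.59

p ⊕ q = min(1, 0.18 + 0.41) = min(1, 0.59) = 0.59
For comparison, the Gödel t-conorm max(x, y) would give 0.41.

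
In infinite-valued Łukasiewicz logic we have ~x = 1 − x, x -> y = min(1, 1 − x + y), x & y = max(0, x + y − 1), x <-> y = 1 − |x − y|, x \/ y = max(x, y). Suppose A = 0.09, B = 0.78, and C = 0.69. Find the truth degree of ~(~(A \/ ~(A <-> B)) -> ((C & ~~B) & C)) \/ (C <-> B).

0.91

A <-> B = 1 − |0.09 − 0.78| = 1 − 0.69 = 0.31
~(A <-> B) = 1 − 0.31 = 0.69
A \/ ~(A <-> B) = max(0.09, 0.69) = 0.69
~(A \/ ~(A <-> B)) = 1 − 0.69 = 0.31
~B = 1 − 0.78 = 0.22
~~B = 1 − 0.22 = 0.78
C & ~~B = max(0, 0.69 + 0.78 − 1) = max(0, 0.47) = 0.47
(C & ~~B) & C = max(0, 0.47 + 0.69 − 1) = max(0, 0.16) = 0.16
~(A \/ ~(A <-> B)) -> ((C & ~~B) & C) = min(1, 1 − 0.31 + 0.16) = min(1, 0.85) = 0.85
~(~(A \/ ~(A <-> B)) -> ((C & ~~B) & C)) = 1 − 0.85 = 0.15
C <-> B = 1 − |0.69 − 0.78| = 1 − 0.09 = 0.91
~(~(A \/ ~(A <-> B)) -> ((C & ~~B) & C)) \/ (C <-> B) = max(0.15, 0.91) = 0.91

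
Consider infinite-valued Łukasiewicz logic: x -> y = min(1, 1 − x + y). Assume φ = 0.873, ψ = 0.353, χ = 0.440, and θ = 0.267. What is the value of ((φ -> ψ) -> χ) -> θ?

0.307

φ -> ψ = min(1, 1 − 0.873 + 0.353) = min(1, 0.480) = 0.480
(φ -> ψ) -> χ = min(1, 1 − 0.480 + 0.440) = min(1, 0.960) = 0.960
((φ -> ψ) -> χ) -> θ = min(1, 1 − 0.960 + 0.267) = min(1, 0.307) = 0.307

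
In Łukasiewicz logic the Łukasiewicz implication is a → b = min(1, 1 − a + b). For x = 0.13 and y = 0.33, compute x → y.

x → y = min(1, 1 − 0.13 + 0.33) = min(1, 1.20) = 1.00
For comparison, the Gödel implication (1 if a ≤ b else b) would give 1.00.

1.00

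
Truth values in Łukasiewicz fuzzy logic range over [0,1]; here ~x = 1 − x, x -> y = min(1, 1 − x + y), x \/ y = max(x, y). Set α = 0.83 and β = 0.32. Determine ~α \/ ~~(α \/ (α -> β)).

0.83

~α = 1 − 0.83 = 0.17
α -> β = min(1, 1 − 0.83 + 0.32) = min(1, 0.49) = 0.49
α \/ (α -> β) = max(0.83, 0.49) = 0.83
~(α \/ (α -> β)) = 1 − 0.83 = 0.17
~~(α \/ (α -> β)) = 1 − 0.17 = 0.83
~α \/ ~~(α \/ (α -> β)) = max(0.17, 0.83) = 0.83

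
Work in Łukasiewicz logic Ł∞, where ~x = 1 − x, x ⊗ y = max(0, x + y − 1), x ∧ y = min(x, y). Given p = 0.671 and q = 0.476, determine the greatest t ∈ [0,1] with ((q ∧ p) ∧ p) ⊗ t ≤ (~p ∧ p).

0.853

q ∧ p = min(0.476, 0.671) = 0.476
(q ∧ p) ∧ p = min(0.476, 0.671) = 0.476
So the left factor is (q ∧ p) ∧ p = 0.476.
~p = 1 − 0.671 = 0.329
~p ∧ p = min(0.329, 0.671) = 0.329
So the right-hand bound is ~p ∧ p = 0.329.
The residuum of the Łukasiewicz t-norm gives the supremum: min(1, 1 − 0.476 + 0.329).
1 − 0.476 + 0.329 = 0.853, so t = min(1, 0.853) = 0.853.
Check: 0.476 ⊗ 0.853 = max(0, 0.329) = 0.329 ≤ 0.329.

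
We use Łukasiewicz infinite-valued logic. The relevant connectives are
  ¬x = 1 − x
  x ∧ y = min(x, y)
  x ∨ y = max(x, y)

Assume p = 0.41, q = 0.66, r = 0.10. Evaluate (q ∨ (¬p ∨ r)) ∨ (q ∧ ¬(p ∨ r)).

¬p = 1 − 0.41 = 0.59
¬p ∨ r = max(0.59, 0.10) = 0.59
q ∨ (¬p ∨ r) = max(0.66, 0.59) = 0.66
p ∨ r = max(0.41, 0.10) = 0.41
¬(p ∨ r) = 1 − 0.41 = 0.59
q ∧ ¬(p ∨ r) = min(0.66, 0.59) = 0.59
(q ∨ (¬p ∨ r)) ∨ (q ∧ ¬(p ∨ r)) = max(0.66, 0.59) = 0.66

0.66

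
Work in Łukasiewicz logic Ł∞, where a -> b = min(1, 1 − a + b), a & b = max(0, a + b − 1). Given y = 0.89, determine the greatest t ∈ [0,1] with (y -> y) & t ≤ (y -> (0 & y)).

y -> y = min(1, 1 − 0.89 + 0.89) = min(1, 1.00) = 1.00
So the left factor is y -> y = 1.00.
0 & y = max(0, 0.00 + 0.89 − 1) = max(0, -0.11) = 0.00
y -> (0 & y) = min(1, 1 − 0.89 + 0.00) = min(1, 0.11) = 0.11
So the right-hand bound is y -> (0 & y) = 0.11.
The residuum of the Łukasiewicz t-norm gives the supremum: min(1, 1 − 1.00 + 0.11).
1 − 1.00 + 0.11 = 0.11, so t = min(1, 0.11) = 0.11.
Check: 1.00 & 0.11 = max(0, 0.11) = 0.11 ≤ 0.11.

0.11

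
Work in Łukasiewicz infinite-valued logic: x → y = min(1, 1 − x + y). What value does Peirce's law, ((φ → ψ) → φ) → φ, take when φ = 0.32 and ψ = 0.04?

0.72

φ → ψ = min(1, 1 − 0.32 + 0.04) = min(1, 0.72) = 0.72
(φ → ψ) → φ = min(1, 1 − 0.72 + 0.32) = min(1, 0.60) = 0.60
((φ → ψ) → φ) → φ = min(1, 1 − 0.60 + 0.32) = min(1, 0.72) = 0.72
(The value 0.72 < 1 shows this instance is not satisfied; not a Ł∞-tautology in general.)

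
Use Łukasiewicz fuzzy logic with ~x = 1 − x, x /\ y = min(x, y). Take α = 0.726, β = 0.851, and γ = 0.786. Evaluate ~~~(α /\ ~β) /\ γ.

~β = 1 − 0.851 = 0.149
α /\ ~β = min(0.726, 0.149) = 0.149
~(α /\ ~β) = 1 − 0.149 = 0.851
~~(α /\ ~β) = 1 − 0.851 = 0.149
~~~(α /\ ~β) = 1 − 0.149 = 0.851
~~~(α /\ ~β) /\ γ = min(0.851, 0.786) = 0.786

0.786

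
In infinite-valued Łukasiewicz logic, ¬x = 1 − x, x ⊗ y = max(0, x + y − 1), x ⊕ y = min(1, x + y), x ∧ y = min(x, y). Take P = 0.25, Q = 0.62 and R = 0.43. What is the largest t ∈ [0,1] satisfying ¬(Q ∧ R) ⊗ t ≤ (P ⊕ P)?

Q ∧ R = min(0.62, 0.43) = 0.43
¬(Q ∧ R) = 1 − 0.43 = 0.57
So the left factor is ¬(Q ∧ R) = 0.57.
P ⊕ P = min(1, 0.25 + 0.25) = min(1, 0.50) = 0.50
So the right-hand bound is P ⊕ P = 0.50.
The residuum of the Łukasiewicz t-norm gives the supremum: min(1, 1 − 0.57 + 0.50).
1 − 0.57 + 0.50 = 0.93, so t = min(1, 0.93) = 0.93.
Check: 0.57 ⊗ 0.93 = max(0, 0.50) = 0.50 ≤ 0.50.

0.93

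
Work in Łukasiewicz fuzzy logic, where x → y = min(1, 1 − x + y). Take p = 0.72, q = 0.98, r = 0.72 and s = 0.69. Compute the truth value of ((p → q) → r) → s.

0.97

p → q = min(1, 1 − 0.72 + 0.98) = min(1, 1.26) = 1.00
(p → q) → r = min(1, 1 − 1.00 + 0.72) = min(1, 0.72) = 0.72
((p → q) → r) → s = min(1, 1 − 0.72 + 0.69) = min(1, 0.97) = 0.97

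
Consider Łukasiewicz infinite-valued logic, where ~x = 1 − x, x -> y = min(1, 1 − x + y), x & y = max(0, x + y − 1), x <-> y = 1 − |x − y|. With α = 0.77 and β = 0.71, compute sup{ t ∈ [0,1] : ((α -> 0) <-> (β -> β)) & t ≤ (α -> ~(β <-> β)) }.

1.00

α -> 0 = min(1, 1 − 0.77 + 0.00) = min(1, 0.23) = 0.23
β -> β = min(1, 1 − 0.71 + 0.71) = min(1, 1.00) = 1.00
(α -> 0) <-> (β -> β) = 1 − |0.23 − 1.00| = 1 − 0.77 = 0.23
So the left factor is (α -> 0) <-> (β -> β) = 0.23.
β <-> β = 1 − |0.71 − 0.71| = 1 − 0.00 = 1.00
~(β <-> β) = 1 − 1.00 = 0.00
α -> ~(β <-> β) = min(1, 1 − 0.77 + 0.00) = min(1, 0.23) = 0.23
So the right-hand bound is α -> ~(β <-> β) = 0.23.
The residuum of the Łukasiewicz t-norm gives the supremum: min(1, 1 − 0.23 + 0.23).
1 − 0.23 + 0.23 = 1.00, so t = min(1, 1.00) = 1.00.
Check: 0.23 & 1.00 = max(0, 0.23) = 0.23 ≤ 0.23.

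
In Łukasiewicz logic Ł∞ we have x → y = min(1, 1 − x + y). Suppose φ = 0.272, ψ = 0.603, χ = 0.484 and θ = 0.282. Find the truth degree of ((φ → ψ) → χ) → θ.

φ → ψ = min(1, 1 − 0.272 + 0.603) = min(1, 1.331) = 1.000
(φ → ψ) → χ = min(1, 1 − 1.000 + 0.484) = min(1, 0.484) = 0.484
((φ → ψ) → χ) → θ = min(1, 1 − 0.484 + 0.282) = min(1, 0.798) = 0.798

0.798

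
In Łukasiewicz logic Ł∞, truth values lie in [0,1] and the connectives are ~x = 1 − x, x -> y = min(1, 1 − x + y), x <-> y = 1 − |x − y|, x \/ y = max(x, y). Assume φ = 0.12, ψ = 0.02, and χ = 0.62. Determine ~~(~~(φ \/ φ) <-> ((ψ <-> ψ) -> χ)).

0.50

φ \/ φ = max(0.12, 0.12) = 0.12
~(φ \/ φ) = 1 − 0.12 = 0.88
~~(φ \/ φ) = 1 − 0.88 = 0.12
ψ <-> ψ = 1 − |0.02 − 0.02| = 1 − 0.00 = 1.00
(ψ <-> ψ) -> χ = min(1, 1 − 1.00 + 0.62) = min(1, 0.62) = 0.62
~~(φ \/ φ) <-> ((ψ <-> ψ) -> χ) = 1 − |0.12 − 0.62| = 1 − 0.50 = 0.50
~(~~(φ \/ φ) <-> ((ψ <-> ψ) -> χ)) = 1 − 0.50 = 0.50
~~(~~(φ \/ φ) <-> ((ψ <-> ψ) -> χ)) = 1 − 0.50 = 0.50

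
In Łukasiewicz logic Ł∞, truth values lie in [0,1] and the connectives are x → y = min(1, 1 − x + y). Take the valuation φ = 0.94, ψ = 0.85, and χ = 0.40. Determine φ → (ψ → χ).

ψ → χ = min(1, 1 − 0.85 + 0.40) = min(1, 0.55) = 0.55
φ → (ψ → χ) = min(1, 1 − 0.94 + 0.55) = min(1, 0.61) = 0.61

0.61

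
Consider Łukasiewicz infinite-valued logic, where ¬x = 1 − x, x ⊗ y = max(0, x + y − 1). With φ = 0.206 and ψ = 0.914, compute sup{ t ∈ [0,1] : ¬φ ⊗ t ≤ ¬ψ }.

¬φ = 1 − 0.206 = 0.794
So the left factor is ¬φ = 0.794.
¬ψ = 1 − 0.914 = 0.086
So the right-hand bound is ¬ψ = 0.086.
The residuum of the Łukasiewicz t-norm gives the supremum: min(1, 1 − 0.794 + 0.086).
1 − 0.794 + 0.086 = 0.292, so t = min(1, 0.292) = 0.292.
Check: 0.794 ⊗ 0.292 = max(0, 0.086) = 0.086 ≤ 0.086.

0.292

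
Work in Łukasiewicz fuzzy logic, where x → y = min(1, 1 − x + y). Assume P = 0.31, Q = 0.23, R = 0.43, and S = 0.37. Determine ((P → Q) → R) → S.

P → Q = min(1, 1 − 0.31 + 0.23) = min(1, 0.92) = 0.92
(P → Q) → R = min(1, 1 − 0.92 + 0.43) = min(1, 0.51) = 0.51
((P → Q) → R) → S = min(1, 1 − 0.51 + 0.37) = min(1, 0.86) = 0.86

0.86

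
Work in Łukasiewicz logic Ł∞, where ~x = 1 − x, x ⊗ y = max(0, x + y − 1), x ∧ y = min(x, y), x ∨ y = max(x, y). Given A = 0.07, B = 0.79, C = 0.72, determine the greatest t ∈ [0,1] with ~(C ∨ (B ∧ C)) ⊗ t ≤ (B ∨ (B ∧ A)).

1.00

B ∧ C = min(0.79, 0.72) = 0.72
C ∨ (B ∧ C) = max(0.72, 0.72) = 0.72
~(C ∨ (B ∧ C)) = 1 − 0.72 = 0.28
So the left factor is ~(C ∨ (B ∧ C)) = 0.28.
B ∧ A = min(0.79, 0.07) = 0.07
B ∨ (B ∧ A) = max(0.79, 0.07) = 0.79
So the right-hand bound is B ∨ (B ∧ A) = 0.79.
The residuum of the Łukasiewicz t-norm gives the supremum: min(1, 1 − 0.28 + 0.79).
1 − 0.28 + 0.79 = 1.51, so t = min(1, 1.51) = 1.00.
Check: 0.28 ⊗ 1.00 = max(0, 0.28) = 0.28 ≤ 0.79.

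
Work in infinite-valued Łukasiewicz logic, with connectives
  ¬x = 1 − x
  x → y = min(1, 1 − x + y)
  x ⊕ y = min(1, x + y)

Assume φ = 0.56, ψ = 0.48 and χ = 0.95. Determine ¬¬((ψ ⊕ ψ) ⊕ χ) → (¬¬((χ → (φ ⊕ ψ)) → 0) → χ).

1.00

ψ ⊕ ψ = min(1, 0.48 + 0.48) = min(1, 0.96) = 0.96
(ψ ⊕ ψ) ⊕ χ = min(1, 0.96 + 0.95) = min(1, 1.91) = 1.00
¬((ψ ⊕ ψ) ⊕ χ) = 1 − 1.00 = 0.00
¬¬((ψ ⊕ ψ) ⊕ χ) = 1 − 0.00 = 1.00
φ ⊕ ψ = min(1, 0.56 + 0.48) = min(1, 1.04) = 1.00
χ → (φ ⊕ ψ) = min(1, 1 − 0.95 + 1.00) = min(1, 1.05) = 1.00
(χ → (φ ⊕ ψ)) → 0 = min(1, 1 − 1.00 + 0.00) = min(1, 0.00) = 0.00
¬((χ → (φ ⊕ ψ)) → 0) = 1 − 0.00 = 1.00
¬¬((χ → (φ ⊕ ψ)) → 0) = 1 − 1.00 = 0.00
¬¬((χ → (φ ⊕ ψ)) → 0) → χ = min(1, 1 − 0.00 + 0.95) = min(1, 1.95) = 1.00
¬¬((ψ ⊕ ψ) ⊕ χ) → (¬¬((χ → (φ ⊕ ψ)) → 0) → χ) = min(1, 1 − 1.00 + 1.00) = min(1, 1.00) = 1.00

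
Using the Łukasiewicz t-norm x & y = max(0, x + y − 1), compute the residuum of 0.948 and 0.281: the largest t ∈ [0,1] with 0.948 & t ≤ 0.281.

The residuum of the Łukasiewicz t-norm gives the supremum: min(1, 1 − 0.948 + 0.281).
1 − 0.948 + 0.281 = 0.333, so t = min(1, 0.333) = 0.333.
Check: 0.948 & 0.333 = max(0, 0.281) = 0.281 ≤ 0.281.

0.333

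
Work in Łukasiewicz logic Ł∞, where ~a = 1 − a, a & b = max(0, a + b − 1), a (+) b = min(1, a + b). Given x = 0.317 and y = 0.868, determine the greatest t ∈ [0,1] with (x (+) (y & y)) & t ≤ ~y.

0.132

y & y = max(0, 0.868 + 0.868 − 1) = max(0, 0.736) = 0.736
x (+) (y & y) = min(1, 0.317 + 0.736) = min(1, 1.053) = 1.000
So the left factor is x (+) (y & y) = 1.000.
~y = 1 − 0.868 = 0.132
So the right-hand bound is ~y = 0.132.
The residuum of the Łukasiewicz t-norm gives the supremum: min(1, 1 − 1.000 + 0.132).
1 − 1.000 + 0.132 = 0.132, so t = min(1, 0.132) = 0.132.
Check: 1.000 & 0.132 = max(0, 0.132) = 0.132 ≤ 0.132.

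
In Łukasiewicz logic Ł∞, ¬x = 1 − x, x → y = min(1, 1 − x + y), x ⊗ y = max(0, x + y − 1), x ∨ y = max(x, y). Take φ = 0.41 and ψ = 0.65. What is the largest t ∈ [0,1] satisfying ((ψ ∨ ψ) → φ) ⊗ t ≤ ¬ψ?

0.59

ψ ∨ ψ = max(0.65, 0.65) = 0.65
(ψ ∨ ψ) → φ = min(1, 1 − 0.65 + 0.41) = min(1, 0.76) = 0.76
So the left factor is (ψ ∨ ψ) → φ = 0.76.
¬ψ = 1 − 0.65 = 0.35
So the right-hand bound is ¬ψ = 0.35.
The residuum of the Łukasiewicz t-norm gives the supremum: min(1, 1 − 0.76 + 0.35).
1 − 0.76 + 0.35 = 0.59, so t = min(1, 0.59) = 0.59.
Check: 0.76 ⊗ 0.59 = max(0, 0.35) = 0.35 ≤ 0.35.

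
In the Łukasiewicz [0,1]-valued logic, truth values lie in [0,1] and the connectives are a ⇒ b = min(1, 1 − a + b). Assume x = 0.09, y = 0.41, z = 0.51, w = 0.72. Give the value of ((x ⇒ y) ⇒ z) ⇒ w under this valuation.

1.00

x ⇒ y = min(1, 1 − 0.09 + 0.41) = min(1, 1.32) = 1.00
(x ⇒ y) ⇒ z = min(1, 1 − 1.00 + 0.51) = min(1, 0.51) = 0.51
((x ⇒ y) ⇒ z) ⇒ w = min(1, 1 − 0.51 + 0.72) = min(1, 1.21) = 1.00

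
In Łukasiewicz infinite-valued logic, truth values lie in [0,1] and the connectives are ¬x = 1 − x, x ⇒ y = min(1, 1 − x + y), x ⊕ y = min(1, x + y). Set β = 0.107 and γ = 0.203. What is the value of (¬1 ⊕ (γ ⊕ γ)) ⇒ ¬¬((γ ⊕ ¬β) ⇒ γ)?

¬1 = 1 − 1.000 = 0.000
γ ⊕ γ = min(1, 0.203 + 0.203) = min(1, 0.406) = 0.406
¬1 ⊕ (γ ⊕ γ) = min(1, 0.000 + 0.406) = min(1, 0.406) = 0.406
¬β = 1 − 0.107 = 0.893
γ ⊕ ¬β = min(1, 0.203 + 0.893) = min(1, 1.096) = 1.000
(γ ⊕ ¬β) ⇒ γ = min(1, 1 − 1.000 + 0.203) = min(1, 0.203) = 0.203
¬((γ ⊕ ¬β) ⇒ γ) = 1 − 0.203 = 0.797
¬¬((γ ⊕ ¬β) ⇒ γ) = 1 − 0.797 = 0.203
(¬1 ⊕ (γ ⊕ γ)) ⇒ ¬¬((γ ⊕ ¬β) ⇒ γ) = min(1, 1 − 0.406 + 0.203) = min(1, 0.797) = 0.797

0.797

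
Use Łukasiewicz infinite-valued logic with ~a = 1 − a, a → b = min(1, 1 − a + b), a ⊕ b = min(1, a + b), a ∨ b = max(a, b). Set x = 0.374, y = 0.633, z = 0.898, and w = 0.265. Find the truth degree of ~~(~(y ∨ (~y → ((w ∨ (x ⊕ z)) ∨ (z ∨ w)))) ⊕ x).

0.374

~y = 1 − 0.633 = 0.367
x ⊕ z = min(1, 0.374 + 0.898) = min(1, 1.272) = 1.000
w ∨ (x ⊕ z) = max(0.265, 1.000) = 1.000
z ∨ w = max(0.898, 0.265) = 0.898
(w ∨ (x ⊕ z)) ∨ (z ∨ w) = max(1.000, 0.898) = 1.000
~y → ((w ∨ (x ⊕ z)) ∨ (z ∨ w)) = min(1, 1 − 0.367 + 1.000) = min(1, 1.633) = 1.000
y ∨ (~y → ((w ∨ (x ⊕ z)) ∨ (z ∨ w))) = max(0.633, 1.000) = 1.000
~(y ∨ (~y → ((w ∨ (x ⊕ z)) ∨ (z ∨ w)))) = 1 − 1.000 = 0.000
~(y ∨ (~y → ((w ∨ (x ⊕ z)) ∨ (z ∨ w)))) ⊕ x = min(1, 0.000 + 0.374) = min(1, 0.374) = 0.374
~(~(y ∨ (~y → ((w ∨ (x ⊕ z)) ∨ (z ∨ w)))) ⊕ x) = 1 − 0.374 = 0.626
~~(~(y ∨ (~y → ((w ∨ (x ⊕ z)) ∨ (z ∨ w)))) ⊕ x) = 1 − 0.626 = 0.374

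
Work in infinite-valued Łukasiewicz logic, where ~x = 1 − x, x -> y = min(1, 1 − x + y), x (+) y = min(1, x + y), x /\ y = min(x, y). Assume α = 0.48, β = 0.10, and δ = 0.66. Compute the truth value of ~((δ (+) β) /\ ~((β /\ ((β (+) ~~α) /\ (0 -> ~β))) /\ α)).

δ (+) β = min(1, 0.66 + 0.10) = min(1, 0.76) = 0.76
~α = 1 − 0.48 = 0.52
~~α = 1 − 0.52 = 0.48
β (+) ~~α = min(1, 0.10 + 0.48) = min(1, 0.58) = 0.58
~β = 1 − 0.10 = 0.90
0 -> ~β = min(1, 1 − 0.00 + 0.90) = min(1, 1.90) = 1.00
(β (+) ~~α) /\ (0 -> ~β) = min(0.58, 1.00) = 0.58
β /\ ((β (+) ~~α) /\ (0 -> ~β)) = min(0.10, 0.58) = 0.10
(β /\ ((β (+) ~~α) /\ (0 -> ~β))) /\ α = min(0.10, 0.48) = 0.10
~((β /\ ((β (+) ~~α) /\ (0 -> ~β))) /\ α) = 1 − 0.10 = 0.90
(δ (+) β) /\ ~((β /\ ((β (+) ~~α) /\ (0 -> ~β))) /\ α) = min(0.76, 0.90) = 0.76
~((δ (+) β) /\ ~((β /\ ((β (+) ~~α) /\ (0 -> ~β))) /\ α)) = 1 − 0.76 = 0.24

0.24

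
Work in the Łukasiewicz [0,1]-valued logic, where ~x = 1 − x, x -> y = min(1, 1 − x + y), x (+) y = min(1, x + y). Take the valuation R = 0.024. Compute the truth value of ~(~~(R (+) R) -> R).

R (+) R = min(1, 0.024 + 0.024) = min(1, 0.048) = 0.048
~(R (+) R) = 1 − 0.048 = 0.952
~~(R (+) R) = 1 − 0.952 = 0.048
~~(R (+) R) -> R = min(1, 1 − 0.048 + 0.024) = min(1, 0.976) = 0.976
~(~~(R (+) R) -> R) = 1 − 0.976 = 0.024

0.024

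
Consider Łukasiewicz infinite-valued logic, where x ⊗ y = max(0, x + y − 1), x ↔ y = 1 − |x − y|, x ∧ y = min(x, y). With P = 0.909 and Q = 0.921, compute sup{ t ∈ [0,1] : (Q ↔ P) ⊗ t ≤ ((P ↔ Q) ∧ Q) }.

Q ↔ P = 1 − |0.921 − 0.909| = 1 − 0.012 = 0.988
So the left factor is Q ↔ P = 0.988.
P ↔ Q = 1 − |0.909 − 0.921| = 1 − 0.012 = 0.988
(P ↔ Q) ∧ Q = min(0.988, 0.921) = 0.921
So the right-hand bound is (P ↔ Q) ∧ Q = 0.921.
The residuum of the Łukasiewicz t-norm gives the supremum: min(1, 1 − 0.988 + 0.921).
1 − 0.988 + 0.921 = 0.933, so t = min(1, 0.933) = 0.933.
Check: 0.988 ⊗ 0.933 = max(0, 0.921) = 0.921 ≤ 0.921.

0.933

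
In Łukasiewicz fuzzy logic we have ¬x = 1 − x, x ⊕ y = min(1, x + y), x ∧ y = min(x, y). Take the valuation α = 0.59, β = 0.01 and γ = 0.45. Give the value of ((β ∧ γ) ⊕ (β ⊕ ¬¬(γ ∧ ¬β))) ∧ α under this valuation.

β ∧ γ = min(0.01, 0.45) = 0.01
¬β = 1 − 0.01 = 0.99
γ ∧ ¬β = min(0.45, 0.99) = 0.45
¬(γ ∧ ¬β) = 1 − 0.45 = 0.55
¬¬(γ ∧ ¬β) = 1 − 0.55 = 0.45
β ⊕ ¬¬(γ ∧ ¬β) = min(1, 0.01 + 0.45) = min(1, 0.46) = 0.46
(β ∧ γ) ⊕ (β ⊕ ¬¬(γ ∧ ¬β)) = min(1, 0.01 + 0.46) = min(1, 0.47) = 0.47
((β ∧ γ) ⊕ (β ⊕ ¬¬(γ ∧ ¬β))) ∧ α = min(0.47, 0.59) = 0.47

0.47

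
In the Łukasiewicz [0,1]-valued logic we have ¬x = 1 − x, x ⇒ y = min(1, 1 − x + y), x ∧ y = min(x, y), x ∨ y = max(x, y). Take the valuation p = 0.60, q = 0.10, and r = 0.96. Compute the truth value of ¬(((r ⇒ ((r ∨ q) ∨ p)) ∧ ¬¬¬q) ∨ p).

r ∨ q = max(0.96, 0.10) = 0.96
(r ∨ q) ∨ p = max(0.96, 0.60) = 0.96
r ⇒ ((r ∨ q) ∨ p) = min(1, 1 − 0.96 + 0.96) = min(1, 1.00) = 1.00
¬q = 1 − 0.10 = 0.90
¬¬q = 1 − 0.90 = 0.10
¬¬¬q = 1 − 0.10 = 0.90
(r ⇒ ((r ∨ q) ∨ p)) ∧ ¬¬¬q = min(1.00, 0.90) = 0.90
((r ⇒ ((r ∨ q) ∨ p)) ∧ ¬¬¬q) ∨ p = max(0.90, 0.60) = 0.90
¬(((r ⇒ ((r ∨ q) ∨ p)) ∧ ¬¬¬q) ∨ p) = 1 − 0.90 = 0.10

0.10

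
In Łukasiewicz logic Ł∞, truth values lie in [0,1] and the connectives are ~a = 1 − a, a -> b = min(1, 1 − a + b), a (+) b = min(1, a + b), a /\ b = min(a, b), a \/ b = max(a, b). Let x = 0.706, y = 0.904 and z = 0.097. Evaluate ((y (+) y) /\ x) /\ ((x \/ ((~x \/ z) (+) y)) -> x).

y (+) y = min(1, 0.904 + 0.904) = min(1, 1.808) = 1.000
(y (+) y) /\ x = min(1.000, 0.706) = 0.706
~x = 1 − 0.706 = 0.294
~x \/ z = max(0.294, 0.097) = 0.294
(~x \/ z) (+) y = min(1, 0.294 + 0.904) = min(1, 1.198) = 1.000
x \/ ((~x \/ z) (+) y) = max(0.706, 1.000) = 1.000
(x \/ ((~x \/ z) (+) y)) -> x = min(1, 1 − 1.000 + 0.706) = min(1, 0.706) = 0.706
((y (+) y) /\ x) /\ ((x \/ ((~x \/ z) (+) y)) -> x) = min(0.706, 0.706) = 0.706

0.706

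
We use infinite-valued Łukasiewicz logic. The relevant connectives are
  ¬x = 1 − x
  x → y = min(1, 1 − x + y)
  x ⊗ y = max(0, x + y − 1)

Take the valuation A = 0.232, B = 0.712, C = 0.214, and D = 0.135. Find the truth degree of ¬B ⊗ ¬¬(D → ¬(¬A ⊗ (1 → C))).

0.288

¬B = 1 − 0.712 = 0.288
¬A = 1 − 0.232 = 0.768
1 → C = min(1, 1 − 1.000 + 0.214) = min(1, 0.214) = 0.214
¬A ⊗ (1 → C) = max(0, 0.768 + 0.214 − 1) = max(0, -0.018) = 0.000
¬(¬A ⊗ (1 → C)) = 1 − 0.000 = 1.000
D → ¬(¬A ⊗ (1 → C)) = min(1, 1 − 0.135 + 1.000) = min(1, 1.865) = 1.000
¬(D → ¬(¬A ⊗ (1 → C))) = 1 − 1.000 = 0.000
¬¬(D → ¬(¬A ⊗ (1 → C))) = 1 − 0.000 = 1.000
¬B ⊗ ¬¬(D → ¬(¬A ⊗ (1 → C))) = max(0, 0.288 + 1.000 − 1) = max(0, 0.288) = 0.288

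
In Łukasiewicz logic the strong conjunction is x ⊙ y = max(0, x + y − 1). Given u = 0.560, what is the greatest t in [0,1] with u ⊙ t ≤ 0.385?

0.825

The residuum of the Łukasiewicz t-norm gives the supremum: min(1, 1 − 0.560 + 0.385).
1 − 0.560 + 0.385 = 0.825, so t = min(1, 0.825) = 0.825.
Check: 0.560 ⊙ 0.825 = max(0, 0.385) = 0.385 ≤ 0.385.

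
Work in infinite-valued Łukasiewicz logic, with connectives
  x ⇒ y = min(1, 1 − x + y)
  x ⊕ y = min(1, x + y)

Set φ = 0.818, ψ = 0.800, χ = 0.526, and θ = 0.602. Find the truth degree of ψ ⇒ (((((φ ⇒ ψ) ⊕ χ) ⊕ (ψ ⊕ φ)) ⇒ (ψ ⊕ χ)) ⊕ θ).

φ ⇒ ψ = min(1, 1 − 0.818 + 0.800) = min(1, 0.982) = 0.982
(φ ⇒ ψ) ⊕ χ = min(1, 0.982 + 0.526) = min(1, 1.508) = 1.000
ψ ⊕ φ = min(1, 0.800 + 0.818) = min(1, 1.618) = 1.000
((φ ⇒ ψ) ⊕ χ) ⊕ (ψ ⊕ φ) = min(1, 1.000 + 1.000) = min(1, 2.000) = 1.000
ψ ⊕ χ = min(1, 0.800 + 0.526) = min(1, 1.326) = 1.000
(((φ ⇒ ψ) ⊕ χ) ⊕ (ψ ⊕ φ)) ⇒ (ψ ⊕ χ) = min(1, 1 − 1.000 + 1.000) = min(1, 1.000) = 1.000
((((φ ⇒ ψ) ⊕ χ) ⊕ (ψ ⊕ φ)) ⇒ (ψ ⊕ χ)) ⊕ θ = min(1, 1.000 + 0.602) = min(1, 1.602) = 1.000
ψ ⇒ (((((φ ⇒ ψ) ⊕ χ) ⊕ (ψ ⊕ φ)) ⇒ (ψ ⊕ χ)) ⊕ θ) = min(1, 1 − 0.800 + 1.000) = min(1, 1.200) = 1.000

1.000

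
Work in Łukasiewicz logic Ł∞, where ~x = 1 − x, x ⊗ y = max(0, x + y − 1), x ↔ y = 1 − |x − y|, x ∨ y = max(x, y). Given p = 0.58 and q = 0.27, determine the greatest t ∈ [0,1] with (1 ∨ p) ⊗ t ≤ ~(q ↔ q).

1 ∨ p = max(1.00, 0.58) = 1.00
So the left factor is 1 ∨ p = 1.00.
q ↔ q = 1 − |0.27 − 0.27| = 1 − 0.00 = 1.00
~(q ↔ q) = 1 − 1.00 = 0.00
So the right-hand bound is ~(q ↔ q) = 0.00.
The residuum of the Łukasiewicz t-norm gives the supremum: min(1, 1 − 1.00 + 0.00).
1 − 1.00 + 0.00 = 0.00, so t = min(1, 0.00) = 0.00.
Check: 1.00 ⊗ 0.00 = max(0, 0.00) = 0.00 ≤ 0.00.

0.00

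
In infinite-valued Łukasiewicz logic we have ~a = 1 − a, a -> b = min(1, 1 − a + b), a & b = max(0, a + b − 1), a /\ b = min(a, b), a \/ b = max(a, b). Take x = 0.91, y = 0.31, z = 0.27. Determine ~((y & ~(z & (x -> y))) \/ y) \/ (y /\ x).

0.69

x -> y = min(1, 1 − 0.91 + 0.31) = min(1, 0.40) = 0.40
z & (x -> y) = max(0, 0.27 + 0.40 − 1) = max(0, -0.33) = 0.00
~(z & (x -> y)) = 1 − 0.00 = 1.00
y & ~(z & (x -> y)) = max(0, 0.31 + 1.00 − 1) = max(0, 0.31) = 0.31
(y & ~(z & (x -> y))) \/ y = max(0.31, 0.31) = 0.31
~((y & ~(z & (x -> y))) \/ y) = 1 − 0.31 = 0.69
y /\ x = min(0.31, 0.91) = 0.31
~((y & ~(z & (x -> y))) \/ y) \/ (y /\ x) = max(0.69, 0.31) = 0.69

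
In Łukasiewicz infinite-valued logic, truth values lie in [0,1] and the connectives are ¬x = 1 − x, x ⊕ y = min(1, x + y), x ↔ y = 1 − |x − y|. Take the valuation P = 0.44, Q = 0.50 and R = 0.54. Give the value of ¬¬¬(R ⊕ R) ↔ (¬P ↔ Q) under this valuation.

0.06

R ⊕ R = min(1, 0.54 + 0.54) = min(1, 1.08) = 1.00
¬(R ⊕ R) = 1 − 1.00 = 0.00
¬¬(R ⊕ R) = 1 − 0.00 = 1.00
¬¬¬(R ⊕ R) = 1 − 1.00 = 0.00
¬P = 1 − 0.44 = 0.56
¬P ↔ Q = 1 − |0.56 − 0.50| = 1 − 0.06 = 0.94
¬¬¬(R ⊕ R) ↔ (¬P ↔ Q) = 1 − |0.00 − 0.94| = 1 − 0.94 = 0.06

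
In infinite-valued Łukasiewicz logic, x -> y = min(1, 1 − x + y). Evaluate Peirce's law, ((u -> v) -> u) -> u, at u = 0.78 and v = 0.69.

u -> v = min(1, 1 − 0.78 + 0.69) = min(1, 0.91) = 0.91
(u -> v) -> u = min(1, 1 − 0.91 + 0.78) = min(1, 0.87) = 0.87
((u -> v) -> u) -> u = min(1, 1 − 0.87 + 0.78) = min(1, 0.91) = 0.91
(The value 0.91 < 1 shows this instance is not satisfied; not a Ł∞-tautology in general.)

0.91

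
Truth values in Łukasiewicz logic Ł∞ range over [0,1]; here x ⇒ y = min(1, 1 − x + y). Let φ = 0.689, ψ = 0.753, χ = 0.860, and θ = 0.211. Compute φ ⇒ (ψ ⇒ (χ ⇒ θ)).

χ ⇒ θ = min(1, 1 − 0.860 + 0.211) = min(1, 0.351) = 0.351
ψ ⇒ (χ ⇒ θ) = min(1, 1 − 0.753 + 0.351) = min(1, 0.598) = 0.598
φ ⇒ (ψ ⇒ (χ ⇒ θ)) = min(1, 1 − 0.689 + 0.598) = min(1, 0.909) = 0.909

0.909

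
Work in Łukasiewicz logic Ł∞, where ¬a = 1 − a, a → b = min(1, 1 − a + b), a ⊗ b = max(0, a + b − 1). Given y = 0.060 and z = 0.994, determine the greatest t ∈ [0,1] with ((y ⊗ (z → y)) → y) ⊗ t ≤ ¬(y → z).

0.000

z → y = min(1, 1 − 0.994 + 0.060) = min(1, 0.066) = 0.066
y ⊗ (z → y) = max(0, 0.060 + 0.066 − 1) = max(0, -0.874) = 0.000
(y ⊗ (z → y)) → y = min(1, 1 − 0.000 + 0.060) = min(1, 1.060) = 1.000
So the left factor is (y ⊗ (z → y)) → y = 1.000.
y → z = min(1, 1 − 0.060 + 0.994) = min(1, 1.934) = 1.000
¬(y → z) = 1 − 1.000 = 0.000
So the right-hand bound is ¬(y → z) = 0.000.
The residuum of the Łukasiewicz t-norm gives the supremum: min(1, 1 − 1.000 + 0.000).
1 − 1.000 + 0.000 = 0.000, so t = min(1, 0.000) = 0.000.
Check: 1.000 ⊗ 0.000 = max(0, 0.000) = 0.000 ≤ 0.000.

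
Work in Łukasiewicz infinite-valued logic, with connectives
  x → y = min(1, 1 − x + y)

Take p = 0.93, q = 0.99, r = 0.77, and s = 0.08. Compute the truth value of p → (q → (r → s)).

0.39

r → s = min(1, 1 − 0.77 + 0.08) = min(1, 0.31) = 0.31
q → (r → s) = min(1, 1 − 0.99 + 0.31) = min(1, 0.32) = 0.32
p → (q → (r → s)) = min(1, 1 − 0.93 + 0.32) = min(1, 0.39) = 0.39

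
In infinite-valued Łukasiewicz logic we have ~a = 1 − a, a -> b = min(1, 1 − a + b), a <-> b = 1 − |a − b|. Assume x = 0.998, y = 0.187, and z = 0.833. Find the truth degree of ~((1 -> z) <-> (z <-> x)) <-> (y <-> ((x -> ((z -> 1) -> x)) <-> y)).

1 -> z = min(1, 1 − 1.000 + 0.833) = min(1, 0.833) = 0.833
z <-> x = 1 − |0.833 − 0.998| = 1 − 0.165 = 0.835
(1 -> z) <-> (z <-> x) = 1 − |0.833 − 0.835| = 1 − 0.002 = 0.998
~((1 -> z) <-> (z <-> x)) = 1 − 0.998 = 0.002
z -> 1 = min(1, 1 − 0.833 + 1.000) = min(1, 1.167) = 1.000
(z -> 1) -> x = min(1, 1 − 1.000 + 0.998) = min(1, 0.998) = 0.998
x -> ((z -> 1) -> x) = min(1, 1 − 0.998 + 0.998) = min(1, 1.000) = 1.000
(x -> ((z -> 1) -> x)) <-> y = 1 − |1.000 − 0.187| = 1 − 0.813 = 0.187
y <-> ((x -> ((z -> 1) -> x)) <-> y) = 1 − |0.187 − 0.187| = 1 − 0.000 = 1.000
~((1 -> z) <-> (z <-> x)) <-> (y <-> ((x -> ((z -> 1) -> x)) <-> y)) = 1 − |0.002 − 1.000| = 1 − 0.998 = 0.002

0.002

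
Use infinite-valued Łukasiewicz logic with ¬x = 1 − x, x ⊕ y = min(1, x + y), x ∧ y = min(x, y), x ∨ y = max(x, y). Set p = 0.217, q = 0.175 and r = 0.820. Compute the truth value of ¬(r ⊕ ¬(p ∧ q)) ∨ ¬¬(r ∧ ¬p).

0.783

p ∧ q = min(0.217, 0.175) = 0.175
¬(p ∧ q) = 1 − 0.175 = 0.825
r ⊕ ¬(p ∧ q) = min(1, 0.820 + 0.825) = min(1, 1.645) = 1.000
¬(r ⊕ ¬(p ∧ q)) = 1 − 1.000 = 0.000
¬p = 1 − 0.217 = 0.783
r ∧ ¬p = min(0.820, 0.783) = 0.783
¬(r ∧ ¬p) = 1 − 0.783 = 0.217
¬¬(r ∧ ¬p) = 1 − 0.217 = 0.783
¬(r ⊕ ¬(p ∧ q)) ∨ ¬¬(r ∧ ¬p) = max(0.000, 0.783) = 0.783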